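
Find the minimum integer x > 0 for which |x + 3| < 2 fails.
Testing positive integers:
x = 1: LHS = |1 + 3| = |4| = 4; 4 < 2 — FAILS  ← smallest positive counterexample

Answer: x = 1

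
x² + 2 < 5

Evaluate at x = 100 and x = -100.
x = 100: LHS = 100² + 2 = 10002; 10002 < 5 — FAILS
x = -100: LHS = (-100)² + 2 = 10002; 10002 < 5 — FAILS

Answer: No, fails for both x = 100 and x = -100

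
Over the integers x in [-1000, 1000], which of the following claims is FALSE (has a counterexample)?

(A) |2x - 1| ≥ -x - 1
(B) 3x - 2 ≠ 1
(A) Over all integers in [-1000, 1000], LHS − RHS is smallest at x = 0, where it equals 2:
x = 0: LHS = |2·0 - 1| = |-1| = 1, RHS = -0 - 1 = -1; 1 ≥ -1 — holds
At the ends of the range:
x = -1000: LHS = |2·(-1000) - 1| = |-2001| = 2001, RHS = -(-1000) - 1 = 999; 2001 ≥ 999 — holds
x = 1000: LHS = |2·1000 - 1| = |1999| = 1999, RHS = -1000 - 1 = -1001; 1999 ≥ -1001 — holds
Hence LHS − RHS is never negative, i.e. LHS ≥ RHS throughout, so the relation holds for every integer in [-1000, 1000].

(B) x = 1: LHS = 3·1 - 2 = 1; 1 ≠ 1 — FAILS

Only (B) has a counterexample.

Answer: B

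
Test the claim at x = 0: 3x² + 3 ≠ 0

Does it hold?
x = 0: LHS = 3·0² + 3 = 3; 3 ≠ 0 — holds

The relation is satisfied at x = 0.

Answer: Yes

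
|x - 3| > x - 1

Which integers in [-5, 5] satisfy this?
Holds for: {-5, -4, -3, -2, -1, 0, 1}
Fails for: {2, 3, 4, 5}

Answer: {-5, -4, -3, -2, -1, 0, 1}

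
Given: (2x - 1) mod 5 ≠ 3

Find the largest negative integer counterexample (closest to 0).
Testing negative integers from -1 downward:
x = -1: LHS = (2·(-1) - 1) mod 5 = (-3) mod 5 = 2; 2 ≠ 3 — holds
x = -2: LHS = (2·(-2) - 1) mod 5 = (-5) mod 5 = 0; 0 ≠ 3 — holds
x = -3: LHS = (2·(-3) - 1) mod 5 = (-7) mod 5 = 3; 3 ≠ 3 — FAILS  ← closest negative counterexample to 0

Answer: x = -3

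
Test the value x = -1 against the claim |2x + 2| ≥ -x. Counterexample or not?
Substitute x = -1 into the relation:
x = -1: LHS = |2·(-1) + 2| = |0| = 0, RHS = -(-1) = 1; 0 ≥ 1 — FAILS

Since the claim fails at x = -1, this value is a counterexample.

Answer: Yes, x = -1 is a counterexample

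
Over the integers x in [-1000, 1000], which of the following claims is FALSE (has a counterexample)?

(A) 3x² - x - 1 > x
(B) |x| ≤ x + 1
(A) x = 0: LHS = 3·0² - 0 - 1 = -1; -1 > 0 — FAILS
(B) x = -1: LHS = |-1| = 1, RHS = (-1) + 1 = 0; 1 ≤ 0 — FAILS

Answer: Both A and B are false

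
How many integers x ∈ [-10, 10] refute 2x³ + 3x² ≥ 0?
Counterexamples in [-10, 10]: {-10, -9, -8, -7, -6, -5, -4, -3, -2}.

Counting them gives 9 values.

Answer: 9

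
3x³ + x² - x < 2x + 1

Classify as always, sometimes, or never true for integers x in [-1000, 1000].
Holds at x = 0: LHS = 3·0³ + 0² - 0 = 0, RHS = 2·0 + 1 = 1; 0 < 1 — holds
Fails at x = 1: LHS = 3·1³ + 1² - 1 = 3, RHS = 2·1 + 1 = 3; 3 < 3 — FAILS
It is satisfied by some integers in the range but not all.

Answer: Sometimes true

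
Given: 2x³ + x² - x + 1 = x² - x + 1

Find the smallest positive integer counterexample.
Testing positive integers:
x = 1: LHS = 2·1³ + 1² - 1 + 1 = 3, RHS = 1² - 1 + 1 = 1; 3 = 1 — FAILS  ← smallest positive counterexample

Answer: x = 1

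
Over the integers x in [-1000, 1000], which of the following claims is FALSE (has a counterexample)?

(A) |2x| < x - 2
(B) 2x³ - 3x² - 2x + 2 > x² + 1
(A) x = 0: LHS = |2·0| = |0| = 0, RHS = 0 - 2 = -2; 0 < -2 — FAILS
(B) x = 1: LHS = 2·1³ - 3·1² - 2·1 + 2 = -1, RHS = 1² + 1 = 2; -1 > 2 — FAILS

Answer: Both A and B are false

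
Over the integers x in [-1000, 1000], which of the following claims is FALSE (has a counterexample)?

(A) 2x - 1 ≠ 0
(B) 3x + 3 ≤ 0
(A) Track d = LHS − RHS over the integers in [-1000, 1000]. Equality would need d = 0, but d changes sign only between consecutive integers, jumping over 0:
x = 0: LHS = 2·0 - 1 = -1; -1 ≠ 0 — holds  (d = -1)
x = 1: LHS = 2·1 - 1 = 1; 1 ≠ 0 — holds  (d = 1)
Away from these crossings d keeps a constant sign, and checking every integer in [-1000, 1000] confirms d ≠ 0 throughout. Hence the two sides are never equal, so the relation holds for every integer in [-1000, 1000].

(B) x = 0: LHS = 3·0 + 3 = 3; 3 ≤ 0 — FAILS

Only (B) has a counterexample.

Answer: B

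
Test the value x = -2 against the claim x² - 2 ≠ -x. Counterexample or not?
Substitute x = -2 into the relation:
x = -2: LHS = (-2)² - 2 = 2, RHS = -(-2) = 2; 2 ≠ 2 — FAILS

Since the claim fails at x = -2, this value is a counterexample.

Answer: Yes, x = -2 is a counterexample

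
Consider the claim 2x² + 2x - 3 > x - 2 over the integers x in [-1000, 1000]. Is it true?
The claim fails at x = 0:
x = 0: LHS = 2·0² + 2·0 - 3 = -3, RHS = 0 - 2 = -2; -3 > -2 — FAILS

Because a single integer refutes it, the statement is false.

Answer: False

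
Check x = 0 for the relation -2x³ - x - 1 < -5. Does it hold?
x = 0: LHS = -2·0³ - 0 - 1 = -1; -1 < -5 — FAILS

The relation fails at x = 0, so x = 0 is a counterexample.

Answer: No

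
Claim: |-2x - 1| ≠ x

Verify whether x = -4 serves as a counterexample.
Substitute x = -4 into the relation:
x = -4: LHS = |-2·(-4) - 1| = |7| = 7; 7 ≠ -4 — holds

The relation holds at x = -4, so it is not a counterexample.

Answer: No, x = -4 is not a counterexample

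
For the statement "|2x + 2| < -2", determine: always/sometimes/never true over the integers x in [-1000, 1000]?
An absolute value is never negative, so the left side is ≥ 0 for every x, while the right side is -2. Tightest case in [-1000, 1000] is x = -1:
x = -1: LHS = |2·(-1) + 2| = |0| = 0; 0 < -2 — FAILS
Hence LHS − RHS is never negative, i.e. LHS ≥ RHS throughout, so the claimed relation (<) fails for every integer in [-1000, 1000].

No integer in the range satisfies it.

Answer: Never true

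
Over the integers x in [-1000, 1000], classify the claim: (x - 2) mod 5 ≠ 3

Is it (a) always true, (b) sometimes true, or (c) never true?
Holds at x = 1: LHS = (1 - 2) mod 5 = (-1) mod 5 = 4; 4 ≠ 3 — holds
Fails at x = 0: LHS = (0 - 2) mod 5 = (-2) mod 5 = 3; 3 ≠ 3 — FAILS
It is satisfied by some integers in the range but not all.

Answer: Sometimes true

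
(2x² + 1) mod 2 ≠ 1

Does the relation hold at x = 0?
x = 0: LHS = (2·0² + 1) mod 2 = 1 mod 2 = 1; 1 ≠ 1 — FAILS

The relation fails at x = 0, so x = 0 is a counterexample.

Answer: No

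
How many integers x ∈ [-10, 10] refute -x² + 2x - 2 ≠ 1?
Over all integers in [-10, 10], LHS − RHS is always negative; it is closest to 0 at x = 1, where it equals -2:
x = 1: LHS = -1² + 2·1 - 2 = -1; -1 ≠ 1 — holds
At the ends of the range:
x = -10: LHS = -(-10)² + 2·(-10) - 2 = -122; -122 ≠ 1 — holds
x = 10: LHS = -10² + 2·10 - 2 = -82; -82 ≠ 1 — holds
Hence LHS − RHS is never 0, i.e. the two sides are never equal, so the relation holds for every integer in [-10, 10].

No counterexample appears in that range.

Answer: 0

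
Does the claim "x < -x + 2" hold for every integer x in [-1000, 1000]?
The claim fails at x = 1:
x = 1: RHS = -1 + 2 = 1; 1 < 1 — FAILS

Because a single integer refutes it, the statement is false.

Answer: False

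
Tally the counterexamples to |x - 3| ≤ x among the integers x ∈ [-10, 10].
Counterexamples in [-10, 10]: {-10, -9, -8, -7, -6, -5, -4, -3, -2, -1, 0, 1}.

Counting them gives 12 values.

Answer: 12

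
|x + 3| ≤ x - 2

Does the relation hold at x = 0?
x = 0: LHS = |0 + 3| = |3| = 3, RHS = 0 - 2 = -2; 3 ≤ -2 — FAILS

The relation fails at x = 0, so x = 0 is a counterexample.

Answer: No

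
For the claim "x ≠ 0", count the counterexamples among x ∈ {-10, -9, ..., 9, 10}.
Counterexamples in [-10, 10]: {0}.

Counting them gives 1 values.

Answer: 1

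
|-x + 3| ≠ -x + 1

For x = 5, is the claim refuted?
Substitute x = 5 into the relation:
x = 5: LHS = |-5 + 3| = |-2| = 2, RHS = -5 + 1 = -4; 2 ≠ -4 — holds

The relation holds at x = 5, so it is not a counterexample.

Answer: No, x = 5 is not a counterexample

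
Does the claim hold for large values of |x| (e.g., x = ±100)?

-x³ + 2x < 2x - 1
x = 100: LHS = -100³ + 2·100 = -999800, RHS = 2·100 - 1 = 199; -999800 < 199 — holds
x = -100: LHS = -(-100)³ + 2·(-100) = 999800, RHS = 2·(-100) - 1 = -201; 999800 < -201 — FAILS

Answer: Partially: holds for x = 100, fails for x = -100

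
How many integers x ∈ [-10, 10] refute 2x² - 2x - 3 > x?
Counterexamples in [-10, 10]: {0, 1, 2}.

Counting them gives 3 values.

Answer: 3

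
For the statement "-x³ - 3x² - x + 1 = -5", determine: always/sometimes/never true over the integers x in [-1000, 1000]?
Track d = LHS − RHS over the integers in [-1000, 1000]. Equality would need d = 0, but d changes sign only between consecutive integers, jumping over 0:
x = 1: LHS = -1³ - 3·1² - 1 + 1 = -4; -4 = -5 — FAILS  (d = 1)
x = 2: LHS = -2³ - 3·2² - 2 + 1 = -21; -21 = -5 — FAILS  (d = -16)
Away from these crossings d keeps a constant sign, and checking every integer in [-1000, 1000] confirms d ≠ 0 throughout. Hence the two sides are never equal, so the claimed relation (=) fails for every integer in [-1000, 1000].

No integer in the range satisfies it.

Answer: Never true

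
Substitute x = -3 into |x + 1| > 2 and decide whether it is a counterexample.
Substitute x = -3 into the relation:
x = -3: LHS = |(-3) + 1| = |-2| = 2; 2 > 2 — FAILS

Since the claim fails at x = -3, this value is a counterexample.

Answer: Yes, x = -3 is a counterexample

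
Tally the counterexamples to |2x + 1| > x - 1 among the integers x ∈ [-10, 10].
Over all integers in [-10, 10], LHS − RHS is smallest at x = 0, where it equals 2:
x = 0: LHS = |2·0 + 1| = |1| = 1, RHS = 0 - 1 = -1; 1 > -1 — holds
At the ends of the range:
x = -10: LHS = |2·(-10) + 1| = |-19| = 19, RHS = (-10) - 1 = -11; 19 > -11 — holds
x = 10: LHS = |2·10 + 1| = |21| = 21, RHS = 10 - 1 = 9; 21 > 9 — holds
Hence LHS − RHS is never zero or negative, i.e. LHS > RHS throughout, so the relation holds for every integer in [-10, 10].

No counterexample appears in that range.

Answer: 0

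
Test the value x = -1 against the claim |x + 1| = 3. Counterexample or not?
Substitute x = -1 into the relation:
x = -1: LHS = |(-1) + 1| = |0| = 0; 0 = 3 — FAILS

Since the claim fails at x = -1, this value is a counterexample.

Answer: Yes, x = -1 is a counterexample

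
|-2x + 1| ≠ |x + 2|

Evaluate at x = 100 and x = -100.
x = 100: LHS = |-2·100 + 1| = |-199| = 199, RHS = |100 + 2| = |102| = 102; 199 ≠ 102 — holds
x = -100: LHS = |-2·(-100) + 1| = |201| = 201, RHS = |(-100) + 2| = |-98| = 98; 201 ≠ 98 — holds

Answer: Yes, holds for both x = 100 and x = -100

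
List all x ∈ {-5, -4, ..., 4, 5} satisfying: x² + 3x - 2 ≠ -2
Holds for: {-5, -4, -2, -1, 1, 2, 3, 4, 5}
Fails for: {-3, 0}

Answer: {-5, -4, -2, -1, 1, 2, 3, 4, 5}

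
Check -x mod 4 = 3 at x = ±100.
x = 100: LHS = (-100) mod 4 = 0; 0 = 3 — FAILS
x = -100: LHS = (-(-100)) mod 4 = 100 mod 4 = 0; 0 = 3 — FAILS

Answer: No, fails for both x = 100 and x = -100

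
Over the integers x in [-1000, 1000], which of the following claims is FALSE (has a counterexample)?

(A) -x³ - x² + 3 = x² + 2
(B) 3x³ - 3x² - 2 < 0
(A) x = 0: LHS = -0³ - 0² + 3 = 3, RHS = 0² + 2 = 2; 3 = 2 — FAILS
(B) x = 2: LHS = 3·2³ - 3·2² - 2 = 10; 10 < 0 — FAILS

Answer: Both A and B are false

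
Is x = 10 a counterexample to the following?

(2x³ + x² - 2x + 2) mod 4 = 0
Substitute x = 10 into the relation:
x = 10: LHS = (2·10³ + 10² - 2·10 + 2) mod 4 = 2082 mod 4 = 2; 2 = 0 — FAILS

Since the claim fails at x = 10, this value is a counterexample.

Answer: Yes, x = 10 is a counterexample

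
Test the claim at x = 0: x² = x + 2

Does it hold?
x = 0: LHS = 0² = 0, RHS = 0 + 2 = 2; 0 = 2 — FAILS

The relation fails at x = 0, so x = 0 is a counterexample.

Answer: No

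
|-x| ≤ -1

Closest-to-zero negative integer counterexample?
Testing negative integers from -1 downward:
x = -1: LHS = |-(-1)| = |1| = 1; 1 ≤ -1 — FAILS  ← closest negative counterexample to 0

Answer: x = -1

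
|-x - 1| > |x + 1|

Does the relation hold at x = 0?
x = 0: LHS = |-0 - 1| = |-1| = 1, RHS = |0 + 1| = |1| = 1; 1 > 1 — FAILS

The relation fails at x = 0, so x = 0 is a counterexample.

Answer: No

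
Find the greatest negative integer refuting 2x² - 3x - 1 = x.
Testing negative integers from -1 downward:
x = -1: LHS = 2·(-1)² - 3·(-1) - 1 = 4; 4 = -1 — FAILS  ← closest negative counterexample to 0

Answer: x = -1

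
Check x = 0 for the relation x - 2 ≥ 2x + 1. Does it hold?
x = 0: LHS = 0 - 2 = -2, RHS = 2·0 + 1 = 1; -2 ≥ 1 — FAILS

The relation fails at x = 0, so x = 0 is a counterexample.

Answer: No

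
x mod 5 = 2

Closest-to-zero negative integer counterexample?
Testing negative integers from -1 downward:
x = -1: LHS = (-1) mod 5 = 4; 4 = 2 — FAILS  ← closest negative counterexample to 0

Answer: x = -1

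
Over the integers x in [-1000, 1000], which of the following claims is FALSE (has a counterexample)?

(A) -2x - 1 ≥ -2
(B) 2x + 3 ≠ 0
(A) x = 1: LHS = -2·1 - 1 = -3; -3 ≥ -2 — FAILS

(B) Track d = LHS − RHS over the integers in [-1000, 1000]. Equality would need d = 0, but d changes sign only between consecutive integers, jumping over 0:
x = -2: LHS = 2·(-2) + 3 = -1; -1 ≠ 0 — holds  (d = -1)
x = -1: LHS = 2·(-1) + 3 = 1; 1 ≠ 0 — holds  (d = 1)
Away from these crossings d keeps a constant sign, and checking every integer in [-1000, 1000] confirms d ≠ 0 throughout. Hence the two sides are never equal, so the relation holds for every integer in [-1000, 1000].

Only (A) has a counterexample.

Answer: A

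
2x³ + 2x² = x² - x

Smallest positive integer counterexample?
Testing positive integers:
x = 1: LHS = 2·1³ + 2·1² = 4, RHS = 1² - 1 = 0; 4 = 0 — FAILS  ← smallest positive counterexample

Answer: x = 1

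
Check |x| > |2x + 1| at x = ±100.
x = 100: LHS = |100| = 100, RHS = |2·100 + 1| = |201| = 201; 100 > 201 — FAILS
x = -100: LHS = |-100| = 100, RHS = |2·(-100) + 1| = |-199| = 199; 100 > 199 — FAILS

Answer: No, fails for both x = 100 and x = -100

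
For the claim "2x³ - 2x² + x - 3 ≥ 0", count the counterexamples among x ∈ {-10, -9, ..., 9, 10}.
Counterexamples in [-10, 10]: {-10, -9, -8, -7, -6, -5, -4, -3, -2, -1, 0, 1}.

Counting them gives 12 values.

Answer: 12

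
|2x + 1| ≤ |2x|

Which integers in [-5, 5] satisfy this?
Holds for: {-5, -4, -3, -2, -1}
Fails for: {0, 1, 2, 3, 4, 5}

Answer: {-5, -4, -3, -2, -1}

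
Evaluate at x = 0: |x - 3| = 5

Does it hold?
x = 0: LHS = |0 - 3| = |-3| = 3; 3 = 5 — FAILS

The relation fails at x = 0, so x = 0 is a counterexample.

Answer: No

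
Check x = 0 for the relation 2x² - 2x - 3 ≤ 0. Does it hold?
x = 0: LHS = 2·0² - 2·0 - 3 = -3; -3 ≤ 0 — holds

The relation is satisfied at x = 0.

Answer: Yes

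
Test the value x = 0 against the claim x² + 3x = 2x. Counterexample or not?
Substitute x = 0 into the relation:
x = 0: LHS = 0² + 3·0 = 0, RHS = 2·0 = 0; 0 = 0 — holds

The claim holds here, so x = 0 is not a counterexample. (A counterexample exists elsewhere, e.g. x = 1.)

Answer: No, x = 0 is not a counterexample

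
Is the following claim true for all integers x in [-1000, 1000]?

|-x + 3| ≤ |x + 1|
The claim fails at x = 0:
x = 0: LHS = |-0 + 3| = |3| = 3, RHS = |0 + 1| = |1| = 1; 3 ≤ 1 — FAILS

Because a single integer refutes it, the statement is false.

Answer: False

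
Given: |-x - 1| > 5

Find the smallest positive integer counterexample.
Testing positive integers:
x = 1: LHS = |-1 - 1| = |-2| = 2; 2 > 5 — FAILS  ← smallest positive counterexample

Answer: x = 1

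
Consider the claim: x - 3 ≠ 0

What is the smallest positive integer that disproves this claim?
Testing positive integers:
x = 1: LHS = 1 - 3 = -2; -2 ≠ 0 — holds
x = 2: LHS = 2 - 3 = -1; -1 ≠ 0 — holds
x = 3: LHS = 3 - 3 = 0; 0 ≠ 0 — FAILS  ← smallest positive counterexample

Answer: x = 3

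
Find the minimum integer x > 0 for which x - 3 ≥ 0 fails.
Testing positive integers:
x = 1: LHS = 1 - 3 = -2; -2 ≥ 0 — FAILS  ← smallest positive counterexample

Answer: x = 1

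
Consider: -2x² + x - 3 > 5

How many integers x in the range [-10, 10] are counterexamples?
Counterexamples in [-10, 10]: {-10, -9, -8, -7, -6, -5, -4, -3, -2, -1, 0, 1, 2, 3, 4, 5, 6, 7, 8, 9, 10}.

Counting them gives 21 values.

Answer: 21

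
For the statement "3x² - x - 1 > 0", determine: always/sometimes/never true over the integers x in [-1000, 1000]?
Holds at x = 1: LHS = 3·1² - 1 - 1 = 1; 1 > 0 — holds
Fails at x = 0: LHS = 3·0² - 0 - 1 = -1; -1 > 0 — FAILS
It is satisfied by some integers in the range but not all.

Answer: Sometimes true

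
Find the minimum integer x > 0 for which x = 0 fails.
Testing positive integers:
x = 1: 1 = 0 — FAILS  ← smallest positive counterexample

Answer: x = 1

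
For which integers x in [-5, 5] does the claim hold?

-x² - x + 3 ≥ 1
Holds for: {-2, -1, 0, 1}
Fails for: {-5, -4, -3, 2, 3, 4, 5}

Answer: {-2, -1, 0, 1}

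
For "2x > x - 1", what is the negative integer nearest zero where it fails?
Testing negative integers from -1 downward:
x = -1: LHS = 2·(-1) = -2, RHS = (-1) - 1 = -2; -2 > -2 — FAILS  ← closest negative counterexample to 0

Answer: x = -1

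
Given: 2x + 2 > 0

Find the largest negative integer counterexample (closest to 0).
Testing negative integers from -1 downward:
x = -1: LHS = 2·(-1) + 2 = 0; 0 > 0 — FAILS  ← closest negative counterexample to 0

Answer: x = -1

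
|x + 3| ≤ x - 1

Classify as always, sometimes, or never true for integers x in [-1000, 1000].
Over all integers in [-1000, 1000], LHS − RHS is smallest at x = 0, where it equals 4:
x = 0: LHS = |0 + 3| = |3| = 3, RHS = 0 - 1 = -1; 3 ≤ -1 — FAILS
At the ends of the range:
x = -1000: LHS = |(-1000) + 3| = |-997| = 997, RHS = (-1000) - 1 = -1001; 997 ≤ -1001 — FAILS
x = 1000: LHS = |1000 + 3| = |1003| = 1003, RHS = 1000 - 1 = 999; 1003 ≤ 999 — FAILS
Hence LHS − RHS is never zero or negative, i.e. LHS > RHS throughout, so the claimed relation (≤) fails for every integer in [-1000, 1000].

No integer in the range satisfies it.

Answer: Never true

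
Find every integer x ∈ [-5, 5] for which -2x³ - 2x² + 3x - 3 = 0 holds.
Track d = LHS − RHS over the integers in [-5, 5]. Equality would need d = 0, but d changes sign only between consecutive integers, jumping over 0:
x = -3: LHS = -2·(-3)³ - 2·(-3)² + 3·(-3) - 3 = 24; 24 = 0 — FAILS  (d = 24)
x = -2: LHS = -2·(-2)³ - 2·(-2)² + 3·(-2) - 3 = -1; -1 = 0 — FAILS  (d = -1)
Away from these crossings d keeps a constant sign, and checking every integer in [-5, 5] confirms d ≠ 0 throughout. Hence the two sides are never equal, so the claimed relation (=) fails for every integer in [-5, 5].

Answer: None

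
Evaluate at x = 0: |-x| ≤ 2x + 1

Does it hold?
x = 0: LHS = |-0| = |0| = 0, RHS = 2·0 + 1 = 1; 0 ≤ 1 — holds

The relation is satisfied at x = 0.

Answer: Yes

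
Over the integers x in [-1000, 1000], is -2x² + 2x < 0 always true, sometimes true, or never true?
Holds at x = -1: LHS = -2·(-1)² + 2·(-1) = -4; -4 < 0 — holds
Fails at x = 0: LHS = -2·0² + 2·0 = 0; 0 < 0 — FAILS
It is satisfied by some integers in the range but not all.

Answer: Sometimes true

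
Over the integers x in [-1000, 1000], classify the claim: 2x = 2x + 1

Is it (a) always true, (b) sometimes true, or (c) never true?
Over all integers in [-1000, 1000], LHS − RHS is always negative; it is closest to 0 at x = 0, where it equals -1:
x = 0: LHS = 2·0 = 0, RHS = 2·0 + 1 = 1; 0 = 1 — FAILS
At the ends of the range:
x = -1000: LHS = 2·(-1000) = -2000, RHS = 2·(-1000) + 1 = -1999; -2000 = -1999 — FAILS
x = 1000: LHS = 2·1000 = 2000, RHS = 2·1000 + 1 = 2001; 2000 = 2001 — FAILS
Hence LHS − RHS is never 0, i.e. the two sides are never equal, so the claimed relation (=) fails for every integer in [-1000, 1000].

No integer in the range satisfies it.

Answer: Never true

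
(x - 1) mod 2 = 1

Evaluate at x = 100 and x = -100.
x = 100: LHS = (100 - 1) mod 2 = 99 mod 2 = 1; 1 = 1 — holds
x = -100: LHS = ((-100) - 1) mod 2 = (-101) mod 2 = 1; 1 = 1 — holds

Answer: Yes, holds for both x = 100 and x = -100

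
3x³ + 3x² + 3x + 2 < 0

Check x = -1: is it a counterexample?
Substitute x = -1 into the relation:
x = -1: LHS = 3·(-1)³ + 3·(-1)² + 3·(-1) + 2 = -1; -1 < 0 — holds

The claim holds here, so x = -1 is not a counterexample. (A counterexample exists elsewhere, e.g. x = 0.)

Answer: No, x = -1 is not a counterexample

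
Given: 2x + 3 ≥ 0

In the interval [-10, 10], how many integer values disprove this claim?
Counterexamples in [-10, 10]: {-10, -9, -8, -7, -6, -5, -4, -3, -2}.

Counting them gives 9 values.

Answer: 9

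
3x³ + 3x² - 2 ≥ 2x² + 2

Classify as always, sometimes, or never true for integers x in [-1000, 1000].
Holds at x = 1: LHS = 3·1³ + 3·1² - 2 = 4, RHS = 2·1² + 2 = 4; 4 ≥ 4 — holds
Fails at x = 0: LHS = 3·0³ + 3·0² - 2 = -2, RHS = 2·0² + 2 = 2; -2 ≥ 2 — FAILS
It is satisfied by some integers in the range but not all.

Answer: Sometimes true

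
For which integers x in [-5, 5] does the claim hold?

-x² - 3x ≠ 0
Holds for: {-5, -4, -2, -1, 1, 2, 3, 4, 5}
Fails for: {-3, 0}

Answer: {-5, -4, -2, -1, 1, 2, 3, 4, 5}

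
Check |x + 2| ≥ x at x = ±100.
x = 100: LHS = |100 + 2| = |102| = 102; 102 ≥ 100 — holds
x = -100: LHS = |(-100) + 2| = |-98| = 98; 98 ≥ -100 — holds

Answer: Yes, holds for both x = 100 and x = -100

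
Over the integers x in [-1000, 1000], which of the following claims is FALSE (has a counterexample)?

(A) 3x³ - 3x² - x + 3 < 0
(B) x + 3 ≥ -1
(A) x = 0: LHS = 3·0³ - 3·0² - 0 + 3 = 3; 3 < 0 — FAILS
(B) x = -5: LHS = (-5) + 3 = -2; -2 ≥ -1 — FAILS

Answer: Both A and B are false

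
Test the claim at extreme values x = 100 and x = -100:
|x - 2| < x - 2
x = 100: LHS = |100 - 2| = |98| = 98, RHS = 100 - 2 = 98; 98 < 98 — FAILS
x = -100: LHS = |(-100) - 2| = |-102| = 102, RHS = (-100) - 2 = -102; 102 < -102 — FAILS

Answer: No, fails for both x = 100 and x = -100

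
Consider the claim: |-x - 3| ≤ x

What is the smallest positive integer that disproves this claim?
Testing positive integers:
x = 1: LHS = |-1 - 3| = |-4| = 4; 4 ≤ 1 — FAILS  ← smallest positive counterexample

Answer: x = 1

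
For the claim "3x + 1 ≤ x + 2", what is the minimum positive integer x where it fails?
Testing positive integers:
x = 1: LHS = 3·1 + 1 = 4, RHS = 1 + 2 = 3; 4 ≤ 3 — FAILS  ← smallest positive counterexample

Answer: x = 1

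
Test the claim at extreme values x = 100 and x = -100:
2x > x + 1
x = 100: LHS = 2·100 = 200, RHS = 100 + 1 = 101; 200 > 101 — holds
x = -100: LHS = 2·(-100) = -200, RHS = (-100) + 1 = -99; -200 > -99 — FAILS

Answer: Partially: holds for x = 100, fails for x = -100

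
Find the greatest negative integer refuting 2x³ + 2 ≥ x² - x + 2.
Testing negative integers from -1 downward:
x = -1: LHS = 2·(-1)³ + 2 = 0, RHS = (-1)² - (-1) + 2 = 4; 0 ≥ 4 — FAILS  ← closest negative counterexample to 0

Answer: x = -1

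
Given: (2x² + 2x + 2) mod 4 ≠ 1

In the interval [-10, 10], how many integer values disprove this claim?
For a polynomial with integer coefficients, its value mod 4 depends only on x mod 4, so it suffices to check one representative of each residue class, x = 0, 1, 2, 3:
x = 0: LHS = (2·0² + 2·0 + 2) mod 4 = 2 mod 4 = 2; 2 ≠ 1 — holds
x = 1: LHS = (2·1² + 2·1 + 2) mod 4 = 6 mod 4 = 2; 2 ≠ 1 — holds
x = 2: LHS = (2·2² + 2·2 + 2) mod 4 = 14 mod 4 = 2; 2 ≠ 1 — holds
x = 3: LHS = (2·3² + 2·3 + 2) mod 4 = 26 mod 4 = 2; 2 ≠ 1 — holds
The relation holds in every residue class, so the relation holds for every integer in [-10, 10].

No counterexample appears in that range.

Answer: 0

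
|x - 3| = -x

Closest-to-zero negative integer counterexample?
Testing negative integers from -1 downward:
x = -1: LHS = |(-1) - 3| = |-4| = 4, RHS = -(-1) = 1; 4 = 1 — FAILS  ← closest negative counterexample to 0

Answer: x = -1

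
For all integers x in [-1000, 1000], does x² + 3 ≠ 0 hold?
Over all integers in [-1000, 1000], LHS − RHS is always positive; it is smallest at x = 0, where it equals 3:
x = 0: LHS = 0² + 3 = 3; 3 ≠ 0 — holds
At the ends of the range:
x = -1000: LHS = (-1000)² + 3 = 1000003; 1000003 ≠ 0 — holds
x = 1000: LHS = 1000² + 3 = 1000003; 1000003 ≠ 0 — holds
Hence LHS − RHS is never 0, i.e. the two sides are never equal, so the relation holds for every integer in [-1000, 1000].

No counterexample exists.

Answer: True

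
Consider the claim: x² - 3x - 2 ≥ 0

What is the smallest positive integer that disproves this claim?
Testing positive integers:
x = 1: LHS = 1² - 3·1 - 2 = -4; -4 ≥ 0 — FAILS  ← smallest positive counterexample

Answer: x = 1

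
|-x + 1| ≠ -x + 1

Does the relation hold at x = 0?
x = 0: LHS = |-0 + 1| = |1| = 1, RHS = -0 + 1 = 1; 1 ≠ 1 — FAILS

The relation fails at x = 0, so x = 0 is a counterexample.

Answer: No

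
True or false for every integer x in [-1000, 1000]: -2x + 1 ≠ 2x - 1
Track d = LHS − RHS over the integers in [-1000, 1000]. Equality would need d = 0, but d changes sign only between consecutive integers, jumping over 0:
x = 0: LHS = -2·0 + 1 = 1, RHS = 2·0 - 1 = -1; 1 ≠ -1 — holds  (d = 2)
x = 1: LHS = -2·1 + 1 = -1, RHS = 2·1 - 1 = 1; -1 ≠ 1 — holds  (d = -2)
Away from these crossings d keeps a constant sign, and checking every integer in [-1000, 1000] confirms d ≠ 0 throughout. Hence the two sides are never equal, so the relation holds for every integer in [-1000, 1000].

No counterexample exists.

Answer: True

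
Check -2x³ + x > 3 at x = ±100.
x = 100: LHS = -2·100³ + 100 = -1999900; -1999900 > 3 — FAILS
x = -100: LHS = -2·(-100)³ + (-100) = 1999900; 1999900 > 3 — holds

Answer: Partially: fails for x = 100, holds for x = -100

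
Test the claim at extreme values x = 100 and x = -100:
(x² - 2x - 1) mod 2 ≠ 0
x = 100: LHS = (100² - 2·100 - 1) mod 2 = 9799 mod 2 = 1; 1 ≠ 0 — holds
x = -100: LHS = ((-100)² - 2·(-100) - 1) mod 2 = 10199 mod 2 = 1; 1 ≠ 0 — holds

Answer: Yes, holds for both x = 100 and x = -100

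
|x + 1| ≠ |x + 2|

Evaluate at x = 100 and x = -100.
x = 100: LHS = |100 + 1| = |101| = 101, RHS = |100 + 2| = |102| = 102; 101 ≠ 102 — holds
x = -100: LHS = |(-100) + 1| = |-99| = 99, RHS = |(-100) + 2| = |-98| = 98; 99 ≠ 98 — holds

Answer: Yes, holds for both x = 100 and x = -100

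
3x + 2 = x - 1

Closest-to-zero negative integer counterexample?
Testing negative integers from -1 downward:
x = -1: LHS = 3·(-1) + 2 = -1, RHS = (-1) - 1 = -2; -1 = -2 — FAILS  ← closest negative counterexample to 0

Answer: x = -1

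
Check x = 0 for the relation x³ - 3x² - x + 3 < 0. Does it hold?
x = 0: LHS = 0³ - 3·0² - 0 + 3 = 3; 3 < 0 — FAILS

The relation fails at x = 0, so x = 0 is a counterexample.

Answer: No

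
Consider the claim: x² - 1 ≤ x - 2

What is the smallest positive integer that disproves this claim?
Testing positive integers:
x = 1: LHS = 1² - 1 = 0, RHS = 1 - 2 = -1; 0 ≤ -1 — FAILS  ← smallest positive counterexample

Answer: x = 1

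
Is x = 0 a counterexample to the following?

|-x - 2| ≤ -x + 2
Substitute x = 0 into the relation:
x = 0: LHS = |-0 - 2| = |-2| = 2, RHS = -0 + 2 = 2; 2 ≤ 2 — holds

The claim holds here, so x = 0 is not a counterexample. (A counterexample exists elsewhere, e.g. x = 1.)

Answer: No, x = 0 is not a counterexample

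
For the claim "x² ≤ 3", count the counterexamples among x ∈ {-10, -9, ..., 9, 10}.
Counterexamples in [-10, 10]: {-10, -9, -8, -7, -6, -5, -4, -3, -2, 2, 3, 4, 5, 6, 7, 8, 9, 10}.

Counting them gives 18 values.

Answer: 18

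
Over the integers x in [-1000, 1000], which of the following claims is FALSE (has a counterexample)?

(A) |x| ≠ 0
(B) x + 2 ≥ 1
(A) x = 0: LHS = |0| = 0; 0 ≠ 0 — FAILS
(B) x = -2: LHS = (-2) + 2 = 0; 0 ≥ 1 — FAILS

Answer: Both A and B are false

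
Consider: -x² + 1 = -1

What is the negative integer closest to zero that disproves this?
Testing negative integers from -1 downward:
x = -1: LHS = -(-1)² + 1 = 0; 0 = -1 — FAILS  ← closest negative counterexample to 0

Answer: x = -1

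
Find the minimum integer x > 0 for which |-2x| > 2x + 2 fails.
Testing positive integers:
x = 1: LHS = |-2·1| = |-2| = 2, RHS = 2·1 + 2 = 4; 2 > 4 — FAILS  ← smallest positive counterexample

Answer: x = 1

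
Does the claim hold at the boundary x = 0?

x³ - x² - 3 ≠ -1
x = 0: LHS = 0³ - 0² - 3 = -3; -3 ≠ -1 — holds

The relation is satisfied at x = 0.

Answer: Yes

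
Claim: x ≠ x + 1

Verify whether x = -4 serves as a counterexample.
Substitute x = -4 into the relation:
x = -4: RHS = (-4) + 1 = -3; -4 ≠ -3 — holds

The relation holds at x = -4, so it is not a counterexample.

Answer: No, x = -4 is not a counterexample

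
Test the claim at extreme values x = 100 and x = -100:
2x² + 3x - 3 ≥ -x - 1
x = 100: LHS = 2·100² + 3·100 - 3 = 20297, RHS = -100 - 1 = -101; 20297 ≥ -101 — holds
x = -100: LHS = 2·(-100)² + 3·(-100) - 3 = 19697, RHS = -(-100) - 1 = 99; 19697 ≥ 99 — holds

Answer: Yes, holds for both x = 100 and x = -100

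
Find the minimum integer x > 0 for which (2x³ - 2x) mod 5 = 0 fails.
Testing positive integers:
x = 1: LHS = (2·1³ - 2·1) mod 5 = 0 mod 5 = 0; 0 = 0 — holds
x = 2: LHS = (2·2³ - 2·2) mod 5 = 12 mod 5 = 2; 2 = 0 — FAILS  ← smallest positive counterexample

Answer: x = 2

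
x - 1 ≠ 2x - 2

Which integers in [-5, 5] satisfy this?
Holds for: {-5, -4, -3, -2, -1, 0, 2, 3, 4, 5}
Fails for: {1}

Answer: {-5, -4, -3, -2, -1, 0, 2, 3, 4, 5}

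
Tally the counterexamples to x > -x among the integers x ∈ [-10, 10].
Counterexamples in [-10, 10]: {-10, -9, -8, -7, -6, -5, -4, -3, -2, -1, 0}.

Counting them gives 11 values.

Answer: 11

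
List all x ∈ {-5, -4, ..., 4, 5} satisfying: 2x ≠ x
Holds for: {-5, -4, -3, -2, -1, 1, 2, 3, 4, 5}
Fails for: {0}

Answer: {-5, -4, -3, -2, -1, 1, 2, 3, 4, 5}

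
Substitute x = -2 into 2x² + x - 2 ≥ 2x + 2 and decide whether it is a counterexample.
Substitute x = -2 into the relation:
x = -2: LHS = 2·(-2)² + (-2) - 2 = 4, RHS = 2·(-2) + 2 = -2; 4 ≥ -2 — holds

The claim holds here, so x = -2 is not a counterexample. (A counterexample exists elsewhere, e.g. x = 0.)

Answer: No, x = -2 is not a counterexample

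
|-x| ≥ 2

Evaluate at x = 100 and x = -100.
x = 100: LHS = |-100| = 100; 100 ≥ 2 — holds
x = -100: LHS = |-(-100)| = |100| = 100; 100 ≥ 2 — holds

Answer: Yes, holds for both x = 100 and x = -100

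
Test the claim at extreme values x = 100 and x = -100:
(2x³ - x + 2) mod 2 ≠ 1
x = 100: LHS = (2·100³ - 100 + 2) mod 2 = 1999902 mod 2 = 0; 0 ≠ 1 — holds
x = -100: LHS = (2·(-100)³ - (-100) + 2) mod 2 = (-1999898) mod 2 = 0; 0 ≠ 1 — holds

Answer: Yes, holds for both x = 100 and x = -100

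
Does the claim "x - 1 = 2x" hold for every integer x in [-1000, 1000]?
The claim fails at x = 0:
x = 0: LHS = 0 - 1 = -1, RHS = 2·0 = 0; -1 = 0 — FAILS

Because a single integer refutes it, the statement is false.

Answer: False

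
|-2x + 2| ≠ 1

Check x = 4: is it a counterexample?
Substitute x = 4 into the relation:
x = 4: LHS = |-2·4 + 2| = |-6| = 6; 6 ≠ 1 — holds

The relation holds at x = 4, so it is not a counterexample.

Answer: No, x = 4 is not a counterexample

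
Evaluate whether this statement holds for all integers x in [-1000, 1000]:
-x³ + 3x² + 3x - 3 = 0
The claim fails at x = 0:
x = 0: LHS = -0³ + 3·0² + 3·0 - 3 = -3; -3 = 0 — FAILS

Because a single integer refutes it, the statement is false.

Answer: False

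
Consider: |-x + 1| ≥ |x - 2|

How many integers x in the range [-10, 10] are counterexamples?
Counterexamples in [-10, 10]: {-10, -9, -8, -7, -6, -5, -4, -3, -2, -1, 0, 1}.

Counting them gives 12 values.

Answer: 12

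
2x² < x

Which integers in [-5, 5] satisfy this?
Over all integers in [-5, 5], LHS − RHS is smallest at x = 0, where it equals 0:
x = 0: LHS = 2·0² = 0; 0 < 0 — FAILS
At the ends of the range:
x = -5: LHS = 2·(-5)² = 50; 50 < -5 — FAILS
x = 5: LHS = 2·5² = 50; 50 < 5 — FAILS
Hence LHS − RHS is never negative, i.e. LHS ≥ RHS throughout, so the claimed relation (<) fails for every integer in [-5, 5].

Answer: None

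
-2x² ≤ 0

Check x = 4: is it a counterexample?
Substitute x = 4 into the relation:
x = 4: LHS = -2·4² = -32; -32 ≤ 0 — holds

The relation holds at x = 4, so it is not a counterexample.

Answer: No, x = 4 is not a counterexample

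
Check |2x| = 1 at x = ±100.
x = 100: LHS = |2·100| = |200| = 200; 200 = 1 — FAILS
x = -100: LHS = |2·(-100)| = |-200| = 200; 200 = 1 — FAILS

Answer: No, fails for both x = 100 and x = -100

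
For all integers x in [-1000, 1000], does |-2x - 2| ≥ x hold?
Over all integers in [-1000, 1000], LHS − RHS is smallest at x = -1, where it equals 1:
x = -1: LHS = |-2·(-1) - 2| = |0| = 0; 0 ≥ -1 — holds
At the ends of the range:
x = -1000: LHS = |-2·(-1000) - 2| = |1998| = 1998; 1998 ≥ -1000 — holds
x = 1000: LHS = |-2·1000 - 2| = |-2002| = 2002; 2002 ≥ 1000 — holds
Hence LHS − RHS is never negative, i.e. LHS ≥ RHS throughout, so the relation holds for every integer in [-1000, 1000].

No counterexample exists.

Answer: True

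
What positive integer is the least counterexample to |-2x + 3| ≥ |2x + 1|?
Testing positive integers:
x = 1: LHS = |-2·1 + 3| = |1| = 1, RHS = |2·1 + 1| = |3| = 3; 1 ≥ 3 — FAILS  ← smallest positive counterexample

Answer: x = 1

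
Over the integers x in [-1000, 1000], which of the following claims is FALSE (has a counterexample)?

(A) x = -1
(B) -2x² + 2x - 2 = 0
(A) x = 0: 0 = -1 — FAILS
(B) x = 0: LHS = -2·0² + 2·0 - 2 = -2; -2 = 0 — FAILS

Answer: Both A and B are false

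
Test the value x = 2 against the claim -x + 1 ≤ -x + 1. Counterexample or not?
Substitute x = 2 into the relation:
x = 2: LHS = -2 + 1 = -1, RHS = -2 + 1 = -1; -1 ≤ -1 — holds

The relation holds at x = 2, so it is not a counterexample.

Answer: No, x = 2 is not a counterexample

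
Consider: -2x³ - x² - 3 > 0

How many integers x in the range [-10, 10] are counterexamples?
Counterexamples in [-10, 10]: {-1, 0, 1, 2, 3, 4, 5, 6, 7, 8, 9, 10}.

Counting them gives 12 values.

Answer: 12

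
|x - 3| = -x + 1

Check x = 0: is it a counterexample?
Substitute x = 0 into the relation:
x = 0: LHS = |0 - 3| = |-3| = 3, RHS = -0 + 1 = 1; 3 = 1 — FAILS

Since the claim fails at x = 0, this value is a counterexample.

Answer: Yes, x = 0 is a counterexample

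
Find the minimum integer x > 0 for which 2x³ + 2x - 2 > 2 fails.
Testing positive integers:
x = 1: LHS = 2·1³ + 2·1 - 2 = 2; 2 > 2 — FAILS  ← smallest positive counterexample

Answer: x = 1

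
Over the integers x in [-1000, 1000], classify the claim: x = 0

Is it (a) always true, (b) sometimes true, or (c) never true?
Holds at x = 0: 0 = 0 — holds
Fails at x = 1: 1 = 0 — FAILS
It is satisfied by some integers in the range but not all.

Answer: Sometimes true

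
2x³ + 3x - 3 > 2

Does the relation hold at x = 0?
x = 0: LHS = 2·0³ + 3·0 - 3 = -3; -3 > 2 — FAILS

The relation fails at x = 0, so x = 0 is a counterexample.

Answer: No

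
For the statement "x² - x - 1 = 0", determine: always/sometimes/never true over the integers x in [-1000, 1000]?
Track d = LHS − RHS over the integers in [-1000, 1000]. Equality would need d = 0, but d changes sign only between consecutive integers, jumping over 0:
x = -1: LHS = (-1)² - (-1) - 1 = 1; 1 = 0 — FAILS  (d = 1)
x = 0: LHS = 0² - 0 - 1 = -1; -1 = 0 — FAILS  (d = -1)
x = 1: LHS = 1² - 1 - 1 = -1; -1 = 0 — FAILS  (d = -1)
x = 2: LHS = 2² - 2 - 1 = 1; 1 = 0 — FAILS  (d = 1)
Away from these crossings d keeps a constant sign, and checking every integer in [-1000, 1000] confirms d ≠ 0 throughout. Hence the two sides are never equal, so the claimed relation (=) fails for every integer in [-1000, 1000].

No integer in the range satisfies it.

Answer: Never true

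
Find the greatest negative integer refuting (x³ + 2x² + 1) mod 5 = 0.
Testing negative integers from -1 downward:
x = -1: LHS = ((-1)³ + 2·(-1)² + 1) mod 5 = 2 mod 5 = 2; 2 = 0 — FAILS  ← closest negative counterexample to 0

Answer: x = -1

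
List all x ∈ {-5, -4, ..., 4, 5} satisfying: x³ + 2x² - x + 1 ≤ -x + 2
Holds for: {-5, -4, -3, -2, -1, 0}
Fails for: {1, 2, 3, 4, 5}

Answer: {-5, -4, -3, -2, -1, 0}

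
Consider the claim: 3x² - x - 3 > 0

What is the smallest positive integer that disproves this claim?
Testing positive integers:
x = 1: LHS = 3·1² - 1 - 3 = -1; -1 > 0 — FAILS  ← smallest positive counterexample

Answer: x = 1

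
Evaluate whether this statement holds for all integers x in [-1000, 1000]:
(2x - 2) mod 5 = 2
The claim fails at x = 0:
x = 0: LHS = (2·0 - 2) mod 5 = (-2) mod 5 = 3; 3 = 2 — FAILS

Because a single integer refutes it, the statement is false.

Answer: False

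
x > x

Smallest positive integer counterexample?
Testing positive integers:
x = 1: 1 > 1 — FAILS  ← smallest positive counterexample

Answer: x = 1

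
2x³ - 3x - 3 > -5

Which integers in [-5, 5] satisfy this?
Holds for: {-1, 0, 1, 2, 3, 4, 5}
Fails for: {-5, -4, -3, -2}

Answer: {-1, 0, 1, 2, 3, 4, 5}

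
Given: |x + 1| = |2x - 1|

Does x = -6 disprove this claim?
Substitute x = -6 into the relation:
x = -6: LHS = |(-6) + 1| = |-5| = 5, RHS = |2·(-6) - 1| = |-13| = 13; 5 = 13 — FAILS

Since the claim fails at x = -6, this value is a counterexample.

Answer: Yes, x = -6 is a counterexample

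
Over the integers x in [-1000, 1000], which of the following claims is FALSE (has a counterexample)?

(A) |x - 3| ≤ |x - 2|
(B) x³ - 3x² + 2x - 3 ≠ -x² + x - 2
(A) x = 0: LHS = |0 - 3| = |-3| = 3, RHS = |0 - 2| = |-2| = 2; 3 ≤ 2 — FAILS

(B) Track d = LHS − RHS over the integers in [-1000, 1000]. Equality would need d = 0, but d changes sign only between consecutive integers, jumping over 0:
x = 1: LHS = 1³ - 3·1² + 2·1 - 3 = -3, RHS = -1² + 1 - 2 = -2; -3 ≠ -2 — holds  (d = -1)
x = 2: LHS = 2³ - 3·2² + 2·2 - 3 = -3, RHS = -2² + 2 - 2 = -4; -3 ≠ -4 — holds  (d = 1)
Away from these crossings d keeps a constant sign, and checking every integer in [-1000, 1000] confirms d ≠ 0 throughout. Hence the two sides are never equal, so the relation holds for every integer in [-1000, 1000].

Only (A) has a counterexample.

Answer: A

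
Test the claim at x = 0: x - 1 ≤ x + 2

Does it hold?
x = 0: LHS = 0 - 1 = -1, RHS = 0 + 2 = 2; -1 ≤ 2 — holds

The relation is satisfied at x = 0.

Answer: Yes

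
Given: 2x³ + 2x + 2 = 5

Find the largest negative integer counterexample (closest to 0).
Testing negative integers from -1 downward:
x = -1: LHS = 2·(-1)³ + 2·(-1) + 2 = -2; -2 = 5 — FAILS  ← closest negative counterexample to 0

Answer: x = -1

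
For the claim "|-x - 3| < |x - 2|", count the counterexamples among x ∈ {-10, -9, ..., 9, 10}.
Counterexamples in [-10, 10]: {0, 1, 2, 3, 4, 5, 6, 7, 8, 9, 10}.

Counting them gives 11 values.

Answer: 11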